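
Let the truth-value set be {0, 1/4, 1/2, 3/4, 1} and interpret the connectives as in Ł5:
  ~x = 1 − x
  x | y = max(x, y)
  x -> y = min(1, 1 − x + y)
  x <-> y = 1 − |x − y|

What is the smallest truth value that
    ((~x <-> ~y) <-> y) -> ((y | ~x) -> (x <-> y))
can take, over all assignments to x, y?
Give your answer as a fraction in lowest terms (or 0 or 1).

Take x = 0, y = 1/2:
~x = ~0 = 1
~y = ~1/2 = 1/2
~x <-> ~y = 1 <-> 1/2 = 1/2
(~x <-> ~y) <-> y = 1/2 <-> 1/2 = 1
~x = ~0 = 1
y | ~x = 1/2 | 1 = 1
x <-> y = 0 <-> 1/2 = 1/2
(y | ~x) -> (x <-> y) = 1 -> 1/2 = 1/2
((~x <-> ~y) <-> y) -> ((y | ~x) -> (x <-> y)) = 1 -> 1/2 = 1/2
No assignment yields a value below 1/2, so this is the minimum.

1/2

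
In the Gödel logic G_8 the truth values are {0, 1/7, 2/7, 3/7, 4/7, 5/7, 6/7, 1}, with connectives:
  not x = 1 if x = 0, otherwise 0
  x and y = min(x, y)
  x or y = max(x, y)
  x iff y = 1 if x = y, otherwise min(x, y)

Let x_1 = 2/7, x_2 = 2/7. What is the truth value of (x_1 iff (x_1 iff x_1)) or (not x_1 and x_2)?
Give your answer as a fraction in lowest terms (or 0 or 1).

2/7

x_1 iff x_1 = 2/7 iff 2/7 = 1
x_1 iff (x_1 iff x_1) = 2/7 iff 1 = 2/7
not x_1 = not 2/7 = 0
not x_1 and x_2 = 0 and 2/7 = 0
(x_1 iff (x_1 iff x_1)) or (not x_1 and x_2) = 2/7 or 0 = 2/7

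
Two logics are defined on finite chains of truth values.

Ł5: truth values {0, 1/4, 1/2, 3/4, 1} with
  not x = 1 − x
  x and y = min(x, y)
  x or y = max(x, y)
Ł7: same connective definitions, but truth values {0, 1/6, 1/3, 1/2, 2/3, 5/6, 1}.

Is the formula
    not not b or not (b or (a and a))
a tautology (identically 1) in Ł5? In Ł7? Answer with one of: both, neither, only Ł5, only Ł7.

neither

In Ł5: at a = 0, b = 1/4 the value is 3/4 — not a tautology.
In Ł7: at a = 0, b = 1/6 the value is 5/6 — not a tautology.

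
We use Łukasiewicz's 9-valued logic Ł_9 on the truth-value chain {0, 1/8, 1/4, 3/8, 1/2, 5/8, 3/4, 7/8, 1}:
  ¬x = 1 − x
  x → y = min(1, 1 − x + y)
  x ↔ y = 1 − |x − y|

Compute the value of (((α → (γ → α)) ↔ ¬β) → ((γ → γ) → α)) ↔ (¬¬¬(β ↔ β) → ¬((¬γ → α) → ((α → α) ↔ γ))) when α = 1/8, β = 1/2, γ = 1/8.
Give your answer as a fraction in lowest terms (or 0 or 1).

5/8

γ → α = 1/8 → 1/8 = 1
α → (γ → α) = 1/8 → 1 = 1
¬β = ¬1/2 = 1/2
(α → (γ → α)) ↔ ¬β = 1 ↔ 1/2 = 1/2
γ → γ = 1/8 → 1/8 = 1
(γ → γ) → α = 1 → 1/8 = 1/8
((α → (γ → α)) ↔ ¬β) → ((γ → γ) → α) = 1/2 → 1/8 = 5/8
β ↔ β = 1/2 ↔ 1/2 = 1
¬(β ↔ β) = ¬1 = 0
¬¬(β ↔ β) = ¬0 = 1
¬¬¬(β ↔ β) = ¬1 = 0
¬γ = ¬1/8 = 7/8
¬γ → α = 7/8 → 1/8 = 1/4
α → α = 1/8 → 1/8 = 1
(α → α) ↔ γ = 1 ↔ 1/8 = 1/8
(¬γ → α) → ((α → α) ↔ γ) = 1/4 → 1/8 = 7/8
¬((¬γ → α) → ((α → α) ↔ γ)) = ¬7/8 = 1/8
¬¬¬(β ↔ β) → ¬((¬γ → α) → ((α → α) ↔ γ)) = 0 → 1/8 = 1
(((α → (γ → α)) ↔ ¬β) → ((γ → γ) → α)) ↔ (¬¬¬(β ↔ β) → ¬((¬γ → α) → ((α → α) ↔ γ))) = 5/8 ↔ 1 = 5/8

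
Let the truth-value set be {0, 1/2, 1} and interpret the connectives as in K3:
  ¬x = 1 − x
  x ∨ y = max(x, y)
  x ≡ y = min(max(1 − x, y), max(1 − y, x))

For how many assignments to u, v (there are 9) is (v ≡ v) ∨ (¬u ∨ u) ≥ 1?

8

u = 0, v = 0 ↦ 1  ≥
u = 0, v = 1/2 ↦ 1  ≥
u = 0, v = 1 ↦ 1  ≥
u = 1/2, v = 0 ↦ 1  ≥
u = 1/2, v = 1/2 ↦ 1/2  <
u = 1/2, v = 1 ↦ 1  ≥
u = 1, v = 0 ↦ 1  ≥
u = 1, v = 1/2 ↦ 1  ≥
u = 1, v = 1 ↦ 1  ≥
So 8 of the 9 assignments meet the threshold.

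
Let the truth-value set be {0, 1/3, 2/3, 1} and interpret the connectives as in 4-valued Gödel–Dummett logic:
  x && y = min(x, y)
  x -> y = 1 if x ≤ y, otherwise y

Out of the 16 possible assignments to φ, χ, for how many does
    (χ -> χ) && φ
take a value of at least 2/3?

8

φ = 0, χ = 0 ↦ 0  <
φ = 0, χ = 1/3 ↦ 0  <
φ = 0, χ = 2/3 ↦ 0  <
φ = 0, χ = 1 ↦ 0  <
φ = 1/3, χ = 0 ↦ 1/3  <
φ = 1/3, χ = 1/3 ↦ 1/3  <
φ = 1/3, χ = 2/3 ↦ 1/3  <
φ = 1/3, χ = 1 ↦ 1/3  <
φ = 2/3, χ = 0 ↦ 2/3  ≥
φ = 2/3, χ = 1/3 ↦ 2/3  ≥
φ = 2/3, χ = 2/3 ↦ 2/3  ≥
φ = 2/3, χ = 1 ↦ 2/3  ≥
φ = 1, χ = 0 ↦ 1  ≥
φ = 1, χ = 1/3 ↦ 1  ≥
φ = 1, χ = 2/3 ↦ 1  ≥
φ = 1, χ = 1 ↦ 1  ≥
So 8 of the 16 assignments meet the threshold.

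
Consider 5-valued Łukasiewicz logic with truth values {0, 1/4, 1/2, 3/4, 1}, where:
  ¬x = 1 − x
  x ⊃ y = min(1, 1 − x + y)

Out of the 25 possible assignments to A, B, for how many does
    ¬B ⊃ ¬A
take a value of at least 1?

15

value 1: 15 assignments (counts)
value 3/4: 4 assignments
value 1/2: 3 assignments
value 1/4: 2 assignments
value 0: 1 assignment
So 15 of the 25 assignments meet the threshold.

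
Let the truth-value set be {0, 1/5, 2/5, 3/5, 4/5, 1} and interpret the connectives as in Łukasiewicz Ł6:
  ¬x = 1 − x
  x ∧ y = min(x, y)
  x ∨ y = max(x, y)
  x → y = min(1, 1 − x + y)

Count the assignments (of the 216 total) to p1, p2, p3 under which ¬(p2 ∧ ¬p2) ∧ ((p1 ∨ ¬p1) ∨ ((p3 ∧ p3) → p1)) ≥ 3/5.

value 1: 52 assignments (counts)
value 4/5: 80 assignments (counts)
value 3/5: 84 assignments (counts)
So 216 of the 216 assignments meet the threshold.

216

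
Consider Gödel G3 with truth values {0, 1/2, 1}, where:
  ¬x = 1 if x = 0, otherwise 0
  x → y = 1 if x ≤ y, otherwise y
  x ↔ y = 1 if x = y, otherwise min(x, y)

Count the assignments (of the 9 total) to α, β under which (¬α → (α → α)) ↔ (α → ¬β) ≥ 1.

5

α = 0, β = 0 ↦ 1  ≥
α = 0, β = 1/2 ↦ 1  ≥
α = 0, β = 1 ↦ 1  ≥
α = 1/2, β = 0 ↦ 1  ≥
α = 1/2, β = 1/2 ↦ 0  <
α = 1/2, β = 1 ↦ 0  <
α = 1, β = 0 ↦ 1  ≥
α = 1, β = 1/2 ↦ 0  <
α = 1, β = 1 ↦ 0  <
So 5 of the 9 assignments meet the threshold.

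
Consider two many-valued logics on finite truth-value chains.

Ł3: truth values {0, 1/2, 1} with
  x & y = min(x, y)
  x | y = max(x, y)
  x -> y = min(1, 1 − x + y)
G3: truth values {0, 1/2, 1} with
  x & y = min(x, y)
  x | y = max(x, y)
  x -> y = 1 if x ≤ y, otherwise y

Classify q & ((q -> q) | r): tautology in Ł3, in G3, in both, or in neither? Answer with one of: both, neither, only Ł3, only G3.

neither

In Ł3: at q = 0, r = 0 the value is 0 — not a tautology.
In G3: at q = 0, r = 0 the value is 0 — not a tautology.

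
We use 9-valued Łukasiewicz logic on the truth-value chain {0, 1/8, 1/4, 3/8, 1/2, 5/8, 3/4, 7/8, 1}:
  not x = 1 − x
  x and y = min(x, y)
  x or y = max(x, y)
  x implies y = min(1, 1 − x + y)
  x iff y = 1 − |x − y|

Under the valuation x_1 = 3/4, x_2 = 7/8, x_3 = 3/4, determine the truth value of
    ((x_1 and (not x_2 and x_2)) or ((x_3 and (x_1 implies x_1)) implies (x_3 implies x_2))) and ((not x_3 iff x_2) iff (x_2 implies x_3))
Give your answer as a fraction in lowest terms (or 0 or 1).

not x_2 = not 7/8 = 1/8
not x_2 and x_2 = 1/8 and 7/8 = 1/8
x_1 and (not x_2 and x_2) = 3/4 and 1/8 = 1/8
x_1 implies x_1 = 3/4 implies 3/4 = 1
x_3 and (x_1 implies x_1) = 3/4 and 1 = 3/4
x_3 implies x_2 = 3/4 implies 7/8 = 1
(x_3 and (x_1 implies x_1)) implies (x_3 implies x_2) = 3/4 implies 1 = 1
(x_1 and (not x_2 and x_2)) or ((x_3 and (x_1 implies x_1)) implies (x_3 implies x_2)) = 1/8 or 1 = 1
not x_3 = not 3/4 = 1/4
not x_3 iff x_2 = 1/4 iff 7/8 = 3/8
x_2 implies x_3 = 7/8 implies 3/4 = 7/8
(not x_3 iff x_2) iff (x_2 implies x_3) = 3/8 iff 7/8 = 1/2
((x_1 and (not x_2 and x_2)) or ((x_3 and (x_1 implies x_1)) implies (x_3 implies x_2))) and ((not x_3 iff x_2) iff (x_2 implies x_3)) = 1 and 1/2 = 1/2

1/2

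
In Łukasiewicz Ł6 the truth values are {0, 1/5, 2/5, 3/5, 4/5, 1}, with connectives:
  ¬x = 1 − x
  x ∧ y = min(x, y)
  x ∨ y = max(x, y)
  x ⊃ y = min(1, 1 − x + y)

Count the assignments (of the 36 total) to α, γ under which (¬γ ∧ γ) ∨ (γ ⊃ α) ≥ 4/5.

26

value 1: 21 assignments (counts)
value 4/5: 5 assignments (counts)
value 3/5: 4 assignments
value 2/5: 3 assignments
value 1/5: 2 assignments
value 0: 1 assignment
So 26 of the 36 assignments meet the threshold.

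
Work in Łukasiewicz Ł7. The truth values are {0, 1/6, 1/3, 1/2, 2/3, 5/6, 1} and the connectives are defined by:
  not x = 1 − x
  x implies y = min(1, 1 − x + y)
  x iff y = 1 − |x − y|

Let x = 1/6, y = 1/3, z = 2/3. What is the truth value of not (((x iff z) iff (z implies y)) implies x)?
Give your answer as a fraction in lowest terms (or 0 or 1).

2/3

x iff z = 1/6 iff 2/3 = 1/2
z implies y = 2/3 implies 1/3 = 2/3
(x iff z) iff (z implies y) = 1/2 iff 2/3 = 5/6
((x iff z) iff (z implies y)) implies x = 5/6 implies 1/6 = 1/3
not (((x iff z) iff (z implies y)) implies x) = not 1/3 = 2/3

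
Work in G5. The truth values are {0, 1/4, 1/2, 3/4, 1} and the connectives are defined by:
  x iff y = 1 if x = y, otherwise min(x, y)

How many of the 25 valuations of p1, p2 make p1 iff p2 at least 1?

5

value 1: 5 assignments (counts)
value 3/4: 2 assignments
value 1/2: 4 assignments
value 1/4: 6 assignments
value 0: 8 assignments
So 5 of the 25 assignments meet the threshold.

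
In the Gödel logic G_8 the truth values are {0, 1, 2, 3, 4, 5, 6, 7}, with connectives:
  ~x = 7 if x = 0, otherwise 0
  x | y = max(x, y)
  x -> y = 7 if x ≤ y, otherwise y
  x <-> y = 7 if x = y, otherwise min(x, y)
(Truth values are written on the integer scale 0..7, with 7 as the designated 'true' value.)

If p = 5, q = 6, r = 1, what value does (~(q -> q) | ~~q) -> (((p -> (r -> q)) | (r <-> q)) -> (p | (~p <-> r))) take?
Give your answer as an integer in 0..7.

q -> q = 6 -> 6 = 7
~(q -> q) = ~7 = 0
~q = ~6 = 0
~~q = ~0 = 7
~(q -> q) | ~~q = 0 | 7 = 7
r -> q = 1 -> 6 = 7
p -> (r -> q) = 5 -> 7 = 7
r <-> q = 1 <-> 6 = 1
(p -> (r -> q)) | (r <-> q) = 7 | 1 = 7
~p = ~5 = 0
~p <-> r = 0 <-> 1 = 0
p | (~p <-> r) = 5 | 0 = 5
((p -> (r -> q)) | (r <-> q)) -> (p | (~p <-> r)) = 7 -> 5 = 5
(~(q -> q) | ~~q) -> (((p -> (r -> q)) | (r <-> q)) -> (p | (~p <-> r))) = 7 -> 5 = 5

5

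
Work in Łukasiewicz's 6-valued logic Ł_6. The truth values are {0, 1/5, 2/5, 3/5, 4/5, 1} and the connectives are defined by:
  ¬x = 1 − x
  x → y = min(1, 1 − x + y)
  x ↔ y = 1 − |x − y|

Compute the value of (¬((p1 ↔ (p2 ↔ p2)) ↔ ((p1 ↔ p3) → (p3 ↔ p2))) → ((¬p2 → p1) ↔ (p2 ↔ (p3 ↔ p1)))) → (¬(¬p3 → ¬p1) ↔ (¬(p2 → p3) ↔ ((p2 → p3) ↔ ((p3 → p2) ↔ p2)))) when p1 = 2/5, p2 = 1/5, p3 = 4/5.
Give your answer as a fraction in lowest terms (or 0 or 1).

4/5

p2 ↔ p2 = 1/5 ↔ 1/5 = 1
p1 ↔ (p2 ↔ p2) = 2/5 ↔ 1 = 2/5
p1 ↔ p3 = 2/5 ↔ 4/5 = 3/5
p3 ↔ p2 = 4/5 ↔ 1/5 = 2/5
(p1 ↔ p3) → (p3 ↔ p2) = 3/5 → 2/5 = 4/5
(p1 ↔ (p2 ↔ p2)) ↔ ((p1 ↔ p3) → (p3 ↔ p2)) = 2/5 ↔ 4/5 = 3/5
¬((p1 ↔ (p2 ↔ p2)) ↔ ((p1 ↔ p3) → (p3 ↔ p2))) = ¬3/5 = 2/5
¬p2 = ¬1/5 = 4/5
¬p2 → p1 = 4/5 → 2/5 = 3/5
p3 ↔ p1 = 4/5 ↔ 2/5 = 3/5
p2 ↔ (p3 ↔ p1) = 1/5 ↔ 3/5 = 3/5
(¬p2 → p1) ↔ (p2 ↔ (p3 ↔ p1)) = 3/5 ↔ 3/5 = 1
¬((p1 ↔ (p2 ↔ p2)) ↔ ((p1 ↔ p3) → (p3 ↔ p2))) → ((¬p2 → p1) ↔ (p2 ↔ (p3 ↔ p1))) = 2/5 → 1 = 1
¬p3 = ¬4/5 = 1/5
¬p1 = ¬2/5 = 3/5
¬p3 → ¬p1 = 1/5 → 3/5 = 1
¬(¬p3 → ¬p1) = ¬1 = 0
p2 → p3 = 1/5 → 4/5 = 1
¬(p2 → p3) = ¬1 = 0
p2 → p3 = 1/5 → 4/5 = 1
p3 → p2 = 4/5 → 1/5 = 2/5
(p3 → p2) ↔ p2 = 2/5 ↔ 1/5 = 4/5
(p2 → p3) ↔ ((p3 → p2) ↔ p2) = 1 ↔ 4/5 = 4/5
¬(p2 → p3) ↔ ((p2 → p3) ↔ ((p3 → p2) ↔ p2)) = 0 ↔ 4/5 = 1/5
¬(¬p3 → ¬p1) ↔ (¬(p2 → p3) ↔ ((p2 → p3) ↔ ((p3 → p2) ↔ p2))) = 0 ↔ 1/5 = 4/5
(¬((p1 ↔ (p2 ↔ p2)) ↔ ((p1 ↔ p3) → (p3 ↔ p2))) → ((¬p2 → p1) ↔ (p2 ↔ (p3 ↔ p1)))) → (¬(¬p3 → ¬p1) ↔ (¬(p2 → p3) ↔ ((p2 → p3) ↔ ((p3 → p2) ↔ p2)))) = 1 → 4/5 = 4/5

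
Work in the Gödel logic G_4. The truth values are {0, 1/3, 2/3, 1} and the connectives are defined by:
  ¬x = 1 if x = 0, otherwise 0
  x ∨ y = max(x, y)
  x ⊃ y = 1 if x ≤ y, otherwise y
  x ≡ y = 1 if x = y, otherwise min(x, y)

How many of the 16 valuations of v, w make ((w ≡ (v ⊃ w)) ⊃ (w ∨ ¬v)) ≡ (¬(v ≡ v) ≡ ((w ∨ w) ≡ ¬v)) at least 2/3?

11

v = 0, w = 0 ↦ 1  ≥
v = 0, w = 1/3 ↦ 0  <
v = 0, w = 2/3 ↦ 0  <
v = 0, w = 1 ↦ 0  <
v = 1/3, w = 0 ↦ 1  ≥
v = 1/3, w = 1/3 ↦ 1  ≥
v = 1/3, w = 2/3 ↦ 1  ≥
v = 1/3, w = 1 ↦ 1  ≥
v = 2/3, w = 0 ↦ 1  ≥
v = 2/3, w = 1/3 ↦ 1/3  <
v = 2/3, w = 2/3 ↦ 1  ≥
v = 2/3, w = 1 ↦ 1  ≥
v = 1, w = 0 ↦ 1  ≥
v = 1, w = 1/3 ↦ 1/3  <
v = 1, w = 2/3 ↦ 2/3  ≥
v = 1, w = 1 ↦ 1  ≥
So 11 of the 16 assignments meet the threshold.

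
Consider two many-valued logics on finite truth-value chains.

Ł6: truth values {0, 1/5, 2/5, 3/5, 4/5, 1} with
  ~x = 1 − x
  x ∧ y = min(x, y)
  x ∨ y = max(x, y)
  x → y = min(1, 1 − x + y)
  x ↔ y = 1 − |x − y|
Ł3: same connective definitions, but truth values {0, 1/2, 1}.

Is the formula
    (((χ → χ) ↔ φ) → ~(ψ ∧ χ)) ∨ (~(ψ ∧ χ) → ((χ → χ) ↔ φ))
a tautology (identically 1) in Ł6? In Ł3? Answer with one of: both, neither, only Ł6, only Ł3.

both

In Ł6: every assignment gives 1 — tautology.
In Ł3: every assignment gives 1 — tautology.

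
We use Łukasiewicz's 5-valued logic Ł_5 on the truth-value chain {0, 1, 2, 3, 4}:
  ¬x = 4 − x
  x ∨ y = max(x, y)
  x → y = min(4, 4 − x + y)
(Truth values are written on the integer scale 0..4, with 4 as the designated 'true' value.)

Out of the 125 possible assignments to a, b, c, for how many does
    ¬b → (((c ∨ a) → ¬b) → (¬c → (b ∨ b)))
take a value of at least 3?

value 4: 96 assignments (counts)
value 3: 10 assignments (counts)
value 2: 9 assignments
value 1: 5 assignments
value 0: 5 assignments
So 106 of the 125 assignments meet the threshold.

106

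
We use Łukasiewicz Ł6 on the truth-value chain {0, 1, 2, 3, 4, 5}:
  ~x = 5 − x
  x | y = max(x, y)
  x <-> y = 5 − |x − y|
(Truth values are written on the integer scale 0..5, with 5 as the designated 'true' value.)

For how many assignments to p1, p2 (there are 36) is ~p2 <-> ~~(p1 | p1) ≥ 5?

value 5: 6 assignments (counts)
value 4: 10 assignments
value 3: 8 assignments
value 2: 6 assignments
value 1: 4 assignments
value 0: 2 assignments
So 6 of the 36 assignments meet the threshold.

6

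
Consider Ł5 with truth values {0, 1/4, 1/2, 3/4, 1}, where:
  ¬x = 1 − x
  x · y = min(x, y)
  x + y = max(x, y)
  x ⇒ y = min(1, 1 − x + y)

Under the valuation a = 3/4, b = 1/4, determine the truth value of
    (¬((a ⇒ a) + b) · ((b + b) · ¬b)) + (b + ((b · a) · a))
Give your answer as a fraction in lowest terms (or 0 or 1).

a ⇒ a = 3/4 ⇒ 3/4 = 1
(a ⇒ a) + b = 1 + 1/4 = 1
¬((a ⇒ a) + b) = ¬1 = 0
b + b = 1/4 + 1/4 = 1/4
¬b = ¬1/4 = 3/4
(b + b) · ¬b = 1/4 · 3/4 = 1/4
¬((a ⇒ a) + b) · ((b + b) · ¬b) = 0 · 1/4 = 0
b · a = 1/4 · 3/4 = 1/4
(b · a) · a = 1/4 · 3/4 = 1/4
b + ((b · a) · a) = 1/4 + 1/4 = 1/4
(¬((a ⇒ a) + b) · ((b + b) · ¬b)) + (b + ((b · a) · a)) = 0 + 1/4 = 1/4

1/4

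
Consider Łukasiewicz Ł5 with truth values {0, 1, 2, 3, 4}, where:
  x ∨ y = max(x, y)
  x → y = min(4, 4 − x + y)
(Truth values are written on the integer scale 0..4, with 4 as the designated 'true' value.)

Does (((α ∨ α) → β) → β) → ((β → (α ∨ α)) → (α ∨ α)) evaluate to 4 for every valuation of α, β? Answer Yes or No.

Yes

At α = 3, β = 4, for instance:
α ∨ α = 3 ∨ 3 = 3
(α ∨ α) → β = 3 → 4 = 4
((α ∨ α) → β) → β = 4 → 4 = 4
β → (α ∨ α) = 4 → 3 = 3
(β → (α ∨ α)) → (α ∨ α) = 3 → 3 = 4
(((α ∨ α) → β) → β) → ((β → (α ∨ α)) → (α ∨ α)) = 4 → 4 = 4
and checking the remaining 24 assignments likewise gives ≥ 4 in every case.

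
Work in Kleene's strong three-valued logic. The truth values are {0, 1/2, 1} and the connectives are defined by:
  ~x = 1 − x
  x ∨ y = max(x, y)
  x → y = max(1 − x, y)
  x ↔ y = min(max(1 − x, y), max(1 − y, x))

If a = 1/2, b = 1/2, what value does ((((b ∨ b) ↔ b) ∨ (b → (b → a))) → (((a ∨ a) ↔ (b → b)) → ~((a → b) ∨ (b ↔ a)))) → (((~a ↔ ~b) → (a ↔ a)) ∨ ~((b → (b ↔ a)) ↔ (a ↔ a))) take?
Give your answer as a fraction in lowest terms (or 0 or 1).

b ∨ b = 1/2 ∨ 1/2 = 1/2
(b ∨ b) ↔ b = 1/2 ↔ 1/2 = 1/2
b → a = 1/2 → 1/2 = 1/2
b → (b → a) = 1/2 → 1/2 = 1/2
((b ∨ b) ↔ b) ∨ (b → (b → a)) = 1/2 ∨ 1/2 = 1/2
a ∨ a = 1/2 ∨ 1/2 = 1/2
b → b = 1/2 → 1/2 = 1/2
(a ∨ a) ↔ (b → b) = 1/2 ↔ 1/2 = 1/2
a → b = 1/2 → 1/2 = 1/2
b ↔ a = 1/2 ↔ 1/2 = 1/2
(a → b) ∨ (b ↔ a) = 1/2 ∨ 1/2 = 1/2
~((a → b) ∨ (b ↔ a)) = ~1/2 = 1/2
((a ∨ a) ↔ (b → b)) → ~((a → b) ∨ (b ↔ a)) = 1/2 → 1/2 = 1/2
(((b ∨ b) ↔ b) ∨ (b → (b → a))) → (((a ∨ a) ↔ (b → b)) → ~((a → b) ∨ (b ↔ a))) = 1/2 → 1/2 = 1/2
~a = ~1/2 = 1/2
~b = ~1/2 = 1/2
~a ↔ ~b = 1/2 ↔ 1/2 = 1/2
a ↔ a = 1/2 ↔ 1/2 = 1/2
(~a ↔ ~b) → (a ↔ a) = 1/2 → 1/2 = 1/2
b ↔ a = 1/2 ↔ 1/2 = 1/2
b → (b ↔ a) = 1/2 → 1/2 = 1/2
a ↔ a = 1/2 ↔ 1/2 = 1/2
(b → (b ↔ a)) ↔ (a ↔ a) = 1/2 ↔ 1/2 = 1/2
~((b → (b ↔ a)) ↔ (a ↔ a)) = ~1/2 = 1/2
((~a ↔ ~b) → (a ↔ a)) ∨ ~((b → (b ↔ a)) ↔ (a ↔ a)) = 1/2 ∨ 1/2 = 1/2
((((b ∨ b) ↔ b) ∨ (b → (b → a))) → (((a ∨ a) ↔ (b → b)) → ~((a → b) ∨ (b ↔ a)))) → (((~a ↔ ~b) → (a ↔ a)) ∨ ~((b → (b ↔ a)) ↔ (a ↔ a))) = 1/2 → 1/2 = 1/2

1/2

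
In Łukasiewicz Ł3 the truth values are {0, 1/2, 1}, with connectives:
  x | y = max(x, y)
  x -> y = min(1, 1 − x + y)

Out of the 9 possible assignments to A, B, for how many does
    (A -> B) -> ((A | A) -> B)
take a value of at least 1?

A = 0, B = 0 ↦ 1  ≥
A = 0, B = 1/2 ↦ 1  ≥
A = 0, B = 1 ↦ 1  ≥
A = 1/2, B = 0 ↦ 1  ≥
A = 1/2, B = 1/2 ↦ 1  ≥
A = 1/2, B = 1 ↦ 1  ≥
A = 1, B = 0 ↦ 1  ≥
A = 1, B = 1/2 ↦ 1  ≥
A = 1, B = 1 ↦ 1  ≥
So 9 of the 9 assignments meet the threshold.

9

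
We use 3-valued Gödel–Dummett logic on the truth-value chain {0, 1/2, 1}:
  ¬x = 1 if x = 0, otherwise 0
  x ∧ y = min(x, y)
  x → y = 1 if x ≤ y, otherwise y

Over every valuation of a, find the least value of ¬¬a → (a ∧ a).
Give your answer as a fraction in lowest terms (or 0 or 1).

1/2

Take a = 1/2:
¬a = ¬1/2 = 0
¬¬a = ¬0 = 1
a ∧ a = 1/2 ∧ 1/2 = 1/2
¬¬a → (a ∧ a) = 1 → 1/2 = 1/2
No assignment yields a value below 1/2, so this is the minimum.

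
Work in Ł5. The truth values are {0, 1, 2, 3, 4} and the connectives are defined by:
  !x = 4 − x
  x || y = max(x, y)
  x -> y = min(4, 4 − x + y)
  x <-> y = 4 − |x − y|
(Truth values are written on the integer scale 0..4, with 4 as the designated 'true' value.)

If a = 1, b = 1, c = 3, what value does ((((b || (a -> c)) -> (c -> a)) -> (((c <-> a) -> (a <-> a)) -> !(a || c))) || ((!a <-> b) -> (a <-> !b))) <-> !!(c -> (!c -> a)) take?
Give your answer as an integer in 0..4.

4

a -> c = 1 -> 3 = 4
b || (a -> c) = 1 || 4 = 4
c -> a = 3 -> 1 = 2
(b || (a -> c)) -> (c -> a) = 4 -> 2 = 2
c <-> a = 3 <-> 1 = 2
a <-> a = 1 <-> 1 = 4
(c <-> a) -> (a <-> a) = 2 -> 4 = 4
a || c = 1 || 3 = 3
!(a || c) = !3 = 1
((c <-> a) -> (a <-> a)) -> !(a || c) = 4 -> 1 = 1
((b || (a -> c)) -> (c -> a)) -> (((c <-> a) -> (a <-> a)) -> !(a || c)) = 2 -> 1 = 3
!a = !1 = 3
!a <-> b = 3 <-> 1 = 2
!b = !1 = 3
a <-> !b = 1 <-> 3 = 2
(!a <-> b) -> (a <-> !b) = 2 -> 2 = 4
(((b || (a -> c)) -> (c -> a)) -> (((c <-> a) -> (a <-> a)) -> !(a || c))) || ((!a <-> b) -> (a <-> !b)) = 3 || 4 = 4
!c = !3 = 1
!c -> a = 1 -> 1 = 4
c -> (!c -> a) = 3 -> 4 = 4
!(c -> (!c -> a)) = !4 = 0
!!(c -> (!c -> a)) = !0 = 4
((((b || (a -> c)) -> (c -> a)) -> (((c <-> a) -> (a <-> a)) -> !(a || c))) || ((!a <-> b) -> (a <-> !b))) <-> !!(c -> (!c -> a)) = 4 <-> 4 = 4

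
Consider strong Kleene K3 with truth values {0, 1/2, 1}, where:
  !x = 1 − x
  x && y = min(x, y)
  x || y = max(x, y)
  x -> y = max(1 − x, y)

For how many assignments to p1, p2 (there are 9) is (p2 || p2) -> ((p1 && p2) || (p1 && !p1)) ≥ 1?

4

p1 = 0, p2 = 0 ↦ 1  ≥
p1 = 0, p2 = 1/2 ↦ 1/2  <
p1 = 0, p2 = 1 ↦ 0  <
p1 = 1/2, p2 = 0 ↦ 1  ≥
p1 = 1/2, p2 = 1/2 ↦ 1/2  <
p1 = 1/2, p2 = 1 ↦ 1/2  <
p1 = 1, p2 = 0 ↦ 1  ≥
p1 = 1, p2 = 1/2 ↦ 1/2  <
p1 = 1, p2 = 1 ↦ 1  ≥
So 4 of the 9 assignments meet the threshold.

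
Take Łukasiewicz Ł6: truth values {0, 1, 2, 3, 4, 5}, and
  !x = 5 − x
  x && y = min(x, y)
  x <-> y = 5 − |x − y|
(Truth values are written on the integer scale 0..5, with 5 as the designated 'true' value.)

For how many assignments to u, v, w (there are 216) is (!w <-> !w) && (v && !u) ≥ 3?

54

value 5: 6 assignments (counts)
value 4: 18 assignments (counts)
value 3: 30 assignments (counts)
value 2: 42 assignments
value 1: 54 assignments
value 0: 66 assignments
So 54 of the 216 assignments meet the threshold.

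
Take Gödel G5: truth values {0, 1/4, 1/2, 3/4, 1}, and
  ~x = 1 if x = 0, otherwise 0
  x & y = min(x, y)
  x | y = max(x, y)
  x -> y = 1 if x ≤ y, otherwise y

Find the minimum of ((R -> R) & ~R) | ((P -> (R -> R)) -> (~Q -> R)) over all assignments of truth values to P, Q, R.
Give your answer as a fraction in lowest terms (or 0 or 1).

Take P = 0, Q = 0, R = 1/4:
R -> R = 1/4 -> 1/4 = 1
~R = ~1/4 = 0
(R -> R) & ~R = 1 & 0 = 0
R -> R = 1/4 -> 1/4 = 1
P -> (R -> R) = 0 -> 1 = 1
~Q = ~0 = 1
~Q -> R = 1 -> 1/4 = 1/4
(P -> (R -> R)) -> (~Q -> R) = 1 -> 1/4 = 1/4
((R -> R) & ~R) | ((P -> (R -> R)) -> (~Q -> R)) = 0 | 1/4 = 1/4
No assignment yields a value below 1/4, so this is the minimum.

1/4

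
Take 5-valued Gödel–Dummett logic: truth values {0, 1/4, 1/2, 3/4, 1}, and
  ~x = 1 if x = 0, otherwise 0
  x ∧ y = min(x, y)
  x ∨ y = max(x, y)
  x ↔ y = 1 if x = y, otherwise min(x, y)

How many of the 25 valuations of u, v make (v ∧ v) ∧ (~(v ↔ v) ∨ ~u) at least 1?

1

value 1: 1 assignment (counts)
value 3/4: 1 assignment
value 1/2: 1 assignment
value 1/4: 1 assignment
value 0: 21 assignments
So 1 of the 25 assignments meets the threshold.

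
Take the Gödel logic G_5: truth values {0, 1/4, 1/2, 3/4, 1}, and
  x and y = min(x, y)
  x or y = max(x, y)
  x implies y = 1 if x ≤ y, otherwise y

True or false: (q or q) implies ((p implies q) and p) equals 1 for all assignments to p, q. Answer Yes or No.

Counterexample: take p = 0, q = 1/4.
q or q = 1/4 or 1/4 = 1/4
p implies q = 0 implies 1/4 = 1
(p implies q) and p = 1 and 0 = 0
(q or q) implies ((p implies q) and p) = 1/4 implies 0 = 0
This gives 0 ≠ 1.

No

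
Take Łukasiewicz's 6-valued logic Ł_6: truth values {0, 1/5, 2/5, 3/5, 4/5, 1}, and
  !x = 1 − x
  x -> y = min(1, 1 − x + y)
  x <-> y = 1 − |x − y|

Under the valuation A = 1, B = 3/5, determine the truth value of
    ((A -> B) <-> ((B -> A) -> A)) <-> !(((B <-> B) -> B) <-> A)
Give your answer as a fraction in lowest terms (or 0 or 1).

4/5

A -> B = 1 -> 3/5 = 3/5
B -> A = 3/5 -> 1 = 1
(B -> A) -> A = 1 -> 1 = 1
(A -> B) <-> ((B -> A) -> A) = 3/5 <-> 1 = 3/5
B <-> B = 3/5 <-> 3/5 = 1
(B <-> B) -> B = 1 -> 3/5 = 3/5
((B <-> B) -> B) <-> A = 3/5 <-> 1 = 3/5
!(((B <-> B) -> B) <-> A) = !3/5 = 2/5
((A -> B) <-> ((B -> A) -> A)) <-> !(((B <-> B) -> B) <-> A) = 3/5 <-> 2/5 = 4/5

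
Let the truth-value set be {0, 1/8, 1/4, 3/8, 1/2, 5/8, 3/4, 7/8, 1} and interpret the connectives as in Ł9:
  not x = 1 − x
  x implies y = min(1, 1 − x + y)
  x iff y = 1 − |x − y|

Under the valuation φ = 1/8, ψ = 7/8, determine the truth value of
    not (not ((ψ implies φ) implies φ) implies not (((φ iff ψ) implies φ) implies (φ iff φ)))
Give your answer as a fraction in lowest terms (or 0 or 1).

ψ implies φ = 7/8 implies 1/8 = 1/4
(ψ implies φ) implies φ = 1/4 implies 1/8 = 7/8
not ((ψ implies φ) implies φ) = not 7/8 = 1/8
φ iff ψ = 1/8 iff 7/8 = 1/4
(φ iff ψ) implies φ = 1/4 implies 1/8 = 7/8
φ iff φ = 1/8 iff 1/8 = 1
((φ iff ψ) implies φ) implies (φ iff φ) = 7/8 implies 1 = 1
not (((φ iff ψ) implies φ) implies (φ iff φ)) = not 1 = 0
not ((ψ implies φ) implies φ) implies not (((φ iff ψ) implies φ) implies (φ iff φ)) = 1/8 implies 0 = 7/8
not (not ((ψ implies φ) implies φ) implies not (((φ iff ψ) implies φ) implies (φ iff φ))) = not 7/8 = 1/8

1/8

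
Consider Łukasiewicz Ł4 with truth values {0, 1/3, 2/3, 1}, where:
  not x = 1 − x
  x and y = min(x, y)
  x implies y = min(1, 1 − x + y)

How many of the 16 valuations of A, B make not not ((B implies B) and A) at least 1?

A = 0, B = 0 ↦ 0  <
A = 0, B = 1/3 ↦ 0  <
A = 0, B = 2/3 ↦ 0  <
A = 0, B = 1 ↦ 0  <
A = 1/3, B = 0 ↦ 1/3  <
A = 1/3, B = 1/3 ↦ 1/3  <
A = 1/3, B = 2/3 ↦ 1/3  <
A = 1/3, B = 1 ↦ 1/3  <
A = 2/3, B = 0 ↦ 2/3  <
A = 2/3, B = 1/3 ↦ 2/3  <
A = 2/3, B = 2/3 ↦ 2/3  <
A = 2/3, B = 1 ↦ 2/3  <
A = 1, B = 0 ↦ 1  ≥
A = 1, B = 1/3 ↦ 1  ≥
A = 1, B = 2/3 ↦ 1  ≥
A = 1, B = 1 ↦ 1  ≥
So 4 of the 16 assignments meet the threshold.

4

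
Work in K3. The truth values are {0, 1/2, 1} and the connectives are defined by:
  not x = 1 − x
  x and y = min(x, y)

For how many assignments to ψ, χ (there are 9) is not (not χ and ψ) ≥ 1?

5

ψ = 0, χ = 0 ↦ 1  ≥
ψ = 0, χ = 1/2 ↦ 1  ≥
ψ = 0, χ = 1 ↦ 1  ≥
ψ = 1/2, χ = 0 ↦ 1/2  <
ψ = 1/2, χ = 1/2 ↦ 1/2  <
ψ = 1/2, χ = 1 ↦ 1  ≥
ψ = 1, χ = 0 ↦ 0  <
ψ = 1, χ = 1/2 ↦ 1/2  <
ψ = 1, χ = 1 ↦ 1  ≥
So 5 of the 9 assignments meet the threshold.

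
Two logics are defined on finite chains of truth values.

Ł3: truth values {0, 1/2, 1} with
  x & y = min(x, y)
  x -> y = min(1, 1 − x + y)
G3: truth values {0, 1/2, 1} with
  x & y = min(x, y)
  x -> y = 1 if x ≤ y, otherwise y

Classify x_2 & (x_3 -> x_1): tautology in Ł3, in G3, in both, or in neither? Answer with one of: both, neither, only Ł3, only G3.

neither

In Ł3: at x_1 = 0, x_2 = 0, x_3 = 0 the value is 0 — not a tautology.
In G3: at x_1 = 0, x_2 = 0, x_3 = 0 the value is 0 — not a tautology.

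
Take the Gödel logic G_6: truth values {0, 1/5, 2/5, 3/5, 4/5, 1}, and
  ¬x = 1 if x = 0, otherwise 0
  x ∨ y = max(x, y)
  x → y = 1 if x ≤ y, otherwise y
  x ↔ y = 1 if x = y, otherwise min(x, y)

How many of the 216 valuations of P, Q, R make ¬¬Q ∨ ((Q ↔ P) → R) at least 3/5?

value 1: 211 assignments (counts)
value 4/5: 1 assignment (counts)
value 3/5: 1 assignment (counts)
value 2/5: 1 assignment
value 1/5: 1 assignment
value 0: 1 assignment
So 213 of the 216 assignments meet the threshold.

213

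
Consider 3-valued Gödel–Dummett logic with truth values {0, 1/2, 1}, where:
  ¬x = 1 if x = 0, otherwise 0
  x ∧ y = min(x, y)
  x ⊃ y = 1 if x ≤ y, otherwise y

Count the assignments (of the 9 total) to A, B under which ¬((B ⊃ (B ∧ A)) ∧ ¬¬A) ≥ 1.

A = 0, B = 0 ↦ 1  ≥
A = 0, B = 1/2 ↦ 1  ≥
A = 0, B = 1 ↦ 1  ≥
A = 1/2, B = 0 ↦ 0  <
A = 1/2, B = 1/2 ↦ 0  <
A = 1/2, B = 1 ↦ 0  <
A = 1, B = 0 ↦ 0  <
A = 1, B = 1/2 ↦ 0  <
A = 1, B = 1 ↦ 0  <
So 3 of the 9 assignments meet the threshold.

3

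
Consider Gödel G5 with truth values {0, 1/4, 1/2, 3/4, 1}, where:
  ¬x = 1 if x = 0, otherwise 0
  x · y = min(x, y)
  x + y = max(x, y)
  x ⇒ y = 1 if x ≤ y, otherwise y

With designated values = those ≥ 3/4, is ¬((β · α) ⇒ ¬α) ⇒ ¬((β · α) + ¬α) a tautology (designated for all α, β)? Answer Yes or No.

No

Counterexample: take α = 1/4, β = 1/4.
β · α = 1/4 · 1/4 = 1/4
¬α = ¬1/4 = 0
(β · α) ⇒ ¬α = 1/4 ⇒ 0 = 0
¬((β · α) ⇒ ¬α) = ¬0 = 1
β · α = 1/4 · 1/4 = 1/4
¬α = ¬1/4 = 0
(β · α) + ¬α = 1/4 + 0 = 1/4
¬((β · α) + ¬α) = ¬1/4 = 0
¬((β · α) ⇒ ¬α) ⇒ ¬((β · α) + ¬α) = 1 ⇒ 0 = 0
This gives 0, which is below 3/4.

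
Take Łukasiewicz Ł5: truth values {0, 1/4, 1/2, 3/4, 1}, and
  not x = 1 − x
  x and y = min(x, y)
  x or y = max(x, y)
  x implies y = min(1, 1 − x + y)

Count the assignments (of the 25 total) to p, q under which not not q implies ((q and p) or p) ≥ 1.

value 1: 15 assignments (counts)
value 3/4: 4 assignments
value 1/2: 3 assignments
value 1/4: 2 assignments
value 0: 1 assignment
So 15 of the 25 assignments meet the threshold.

15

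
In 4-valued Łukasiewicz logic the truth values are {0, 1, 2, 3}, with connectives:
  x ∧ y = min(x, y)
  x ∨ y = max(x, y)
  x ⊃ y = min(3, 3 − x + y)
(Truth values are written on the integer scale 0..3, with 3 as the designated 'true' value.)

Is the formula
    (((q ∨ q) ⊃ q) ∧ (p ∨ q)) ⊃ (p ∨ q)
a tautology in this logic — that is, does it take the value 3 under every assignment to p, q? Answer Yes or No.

p = 0, q = 0 ↦ 3
p = 0, q = 1 ↦ 3
p = 0, q = 2 ↦ 3
p = 0, q = 3 ↦ 3
p = 1, q = 0 ↦ 3
p = 1, q = 1 ↦ 3
p = 1, q = 2 ↦ 3
p = 1, q = 3 ↦ 3
p = 2, q = 0 ↦ 3
p = 2, q = 1 ↦ 3
p = 2, q = 2 ↦ 3
p = 2, q = 3 ↦ 3
p = 3, q = 0 ↦ 3
p = 3, q = 1 ↦ 3
p = 3, q = 2 ↦ 3
p = 3, q = 3 ↦ 3
Every assignment gives a value ≥ 3.

Yes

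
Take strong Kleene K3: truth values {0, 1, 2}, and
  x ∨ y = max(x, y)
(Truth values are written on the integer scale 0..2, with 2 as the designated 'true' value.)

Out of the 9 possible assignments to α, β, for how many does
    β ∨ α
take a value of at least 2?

α = 0, β = 0 ↦ 0  <
α = 0, β = 1 ↦ 1  <
α = 0, β = 2 ↦ 2  ≥
α = 1, β = 0 ↦ 1  <
α = 1, β = 1 ↦ 1  <
α = 1, β = 2 ↦ 2  ≥
α = 2, β = 0 ↦ 2  ≥
α = 2, β = 1 ↦ 2  ≥
α = 2, β = 2 ↦ 2  ≥
So 5 of the 9 assignments meet the threshold.

5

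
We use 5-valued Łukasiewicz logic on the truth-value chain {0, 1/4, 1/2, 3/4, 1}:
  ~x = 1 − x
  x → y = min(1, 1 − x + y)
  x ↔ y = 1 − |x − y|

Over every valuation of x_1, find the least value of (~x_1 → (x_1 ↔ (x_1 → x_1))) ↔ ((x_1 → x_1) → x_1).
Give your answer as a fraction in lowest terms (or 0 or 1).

Take x_1 = 1/2:
~x_1 = ~1/2 = 1/2
x_1 → x_1 = 1/2 → 1/2 = 1
x_1 ↔ (x_1 → x_1) = 1/2 ↔ 1 = 1/2
~x_1 → (x_1 ↔ (x_1 → x_1)) = 1/2 → 1/2 = 1
x_1 → x_1 = 1/2 → 1/2 = 1
(x_1 → x_1) → x_1 = 1 → 1/2 = 1/2
(~x_1 → (x_1 ↔ (x_1 → x_1))) ↔ ((x_1 → x_1) → x_1) = 1 ↔ 1/2 = 1/2
No assignment yields a value below 1/2, so this is the minimum.

1/2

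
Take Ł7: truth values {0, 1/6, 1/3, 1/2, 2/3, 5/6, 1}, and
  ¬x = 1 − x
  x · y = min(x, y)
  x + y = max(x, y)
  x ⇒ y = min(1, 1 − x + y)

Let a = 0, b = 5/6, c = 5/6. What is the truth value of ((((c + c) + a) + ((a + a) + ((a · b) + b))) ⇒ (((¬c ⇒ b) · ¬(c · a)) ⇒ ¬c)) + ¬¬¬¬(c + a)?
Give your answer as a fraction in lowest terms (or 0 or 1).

5/6

c + c = 5/6 + 5/6 = 5/6
(c + c) + a = 5/6 + 0 = 5/6
a + a = 0 + 0 = 0
a · b = 0 · 5/6 = 0
(a · b) + b = 0 + 5/6 = 5/6
(a + a) + ((a · b) + b) = 0 + 5/6 = 5/6
((c + c) + a) + ((a + a) + ((a · b) + b)) = 5/6 + 5/6 = 5/6
¬c = ¬5/6 = 1/6
¬c ⇒ b = 1/6 ⇒ 5/6 = 1
c · a = 5/6 · 0 = 0
¬(c · a) = ¬0 = 1
(¬c ⇒ b) · ¬(c · a) = 1 · 1 = 1
¬c = ¬5/6 = 1/6
((¬c ⇒ b) · ¬(c · a)) ⇒ ¬c = 1 ⇒ 1/6 = 1/6
(((c + c) + a) + ((a + a) + ((a · b) + b))) ⇒ (((¬c ⇒ b) · ¬(c · a)) ⇒ ¬c) = 5/6 ⇒ 1/6 = 1/3
c + a = 5/6 + 0 = 5/6
¬(c + a) = ¬5/6 = 1/6
¬¬(c + a) = ¬1/6 = 5/6
¬¬¬(c + a) = ¬5/6 = 1/6
¬¬¬¬(c + a) = ¬1/6 = 5/6
((((c + c) + a) + ((a + a) + ((a · b) + b))) ⇒ (((¬c ⇒ b) · ¬(c · a)) ⇒ ¬c)) + ¬¬¬¬(c + a) = 1/3 + 5/6 = 5/6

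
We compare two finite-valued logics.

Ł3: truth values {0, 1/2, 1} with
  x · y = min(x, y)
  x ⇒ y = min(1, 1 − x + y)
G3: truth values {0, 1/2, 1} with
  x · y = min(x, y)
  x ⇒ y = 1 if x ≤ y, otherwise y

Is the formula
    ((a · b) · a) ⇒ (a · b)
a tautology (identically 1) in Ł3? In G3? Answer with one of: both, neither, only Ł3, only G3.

both

In Ł3: every assignment gives 1 — tautology.
In G3: every assignment gives 1 — tautology.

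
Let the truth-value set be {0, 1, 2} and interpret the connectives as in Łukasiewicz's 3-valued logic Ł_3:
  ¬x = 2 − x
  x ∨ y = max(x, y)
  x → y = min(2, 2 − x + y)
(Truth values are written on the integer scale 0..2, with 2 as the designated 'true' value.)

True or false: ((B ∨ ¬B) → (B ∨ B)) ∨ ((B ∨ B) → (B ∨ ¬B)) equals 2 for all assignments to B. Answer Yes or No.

Yes

B = 0 ↦ 2
B = 1 ↦ 2
B = 2 ↦ 2
Every assignment gives a value ≥ 2.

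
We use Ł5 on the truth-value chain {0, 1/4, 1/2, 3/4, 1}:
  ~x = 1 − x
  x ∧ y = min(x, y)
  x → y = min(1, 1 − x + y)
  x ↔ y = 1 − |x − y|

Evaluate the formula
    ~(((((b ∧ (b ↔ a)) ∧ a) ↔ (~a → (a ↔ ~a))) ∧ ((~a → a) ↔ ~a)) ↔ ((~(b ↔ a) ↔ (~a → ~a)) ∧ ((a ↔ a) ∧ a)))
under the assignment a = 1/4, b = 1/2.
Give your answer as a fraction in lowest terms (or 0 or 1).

1/4

b ↔ a = 1/2 ↔ 1/4 = 3/4
b ∧ (b ↔ a) = 1/2 ∧ 3/4 = 1/2
(b ∧ (b ↔ a)) ∧ a = 1/2 ∧ 1/4 = 1/4
~a = ~1/4 = 3/4
~a = ~1/4 = 3/4
a ↔ ~a = 1/4 ↔ 3/4 = 1/2
~a → (a ↔ ~a) = 3/4 → 1/2 = 3/4
((b ∧ (b ↔ a)) ∧ a) ↔ (~a → (a ↔ ~a)) = 1/4 ↔ 3/4 = 1/2
~a = ~1/4 = 3/4
~a → a = 3/4 → 1/4 = 1/2
~a = ~1/4 = 3/4
(~a → a) ↔ ~a = 1/2 ↔ 3/4 = 3/4
(((b ∧ (b ↔ a)) ∧ a) ↔ (~a → (a ↔ ~a))) ∧ ((~a → a) ↔ ~a) = 1/2 ∧ 3/4 = 1/2
b ↔ a = 1/2 ↔ 1/4 = 3/4
~(b ↔ a) = ~3/4 = 1/4
~a = ~1/4 = 3/4
~a = ~1/4 = 3/4
~a → ~a = 3/4 → 3/4 = 1
~(b ↔ a) ↔ (~a → ~a) = 1/4 ↔ 1 = 1/4
a ↔ a = 1/4 ↔ 1/4 = 1
(a ↔ a) ∧ a = 1 ∧ 1/4 = 1/4
(~(b ↔ a) ↔ (~a → ~a)) ∧ ((a ↔ a) ∧ a) = 1/4 ∧ 1/4 = 1/4
((((b ∧ (b ↔ a)) ∧ a) ↔ (~a → (a ↔ ~a))) ∧ ((~a → a) ↔ ~a)) ↔ ((~(b ↔ a) ↔ (~a → ~a)) ∧ ((a ↔ a) ∧ a)) = 1/2 ↔ 1/4 = 3/4
~(((((b ∧ (b ↔ a)) ∧ a) ↔ (~a → (a ↔ ~a))) ∧ ((~a → a) ↔ ~a)) ↔ ((~(b ↔ a) ↔ (~a → ~a)) ∧ ((a ↔ a) ∧ a))) = ~3/4 = 1/4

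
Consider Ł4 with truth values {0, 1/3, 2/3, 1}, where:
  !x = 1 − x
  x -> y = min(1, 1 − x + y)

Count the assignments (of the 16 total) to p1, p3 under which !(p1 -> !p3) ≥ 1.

p1 = 0, p3 = 0 ↦ 0  <
p1 = 0, p3 = 1/3 ↦ 0  <
p1 = 0, p3 = 2/3 ↦ 0  <
p1 = 0, p3 = 1 ↦ 0  <
p1 = 1/3, p3 = 0 ↦ 0  <
p1 = 1/3, p3 = 1/3 ↦ 0  <
p1 = 1/3, p3 = 2/3 ↦ 0  <
p1 = 1/3, p3 = 1 ↦ 1/3  <
p1 = 2/3, p3 = 0 ↦ 0  <
p1 = 2/3, p3 = 1/3 ↦ 0  <
p1 = 2/3, p3 = 2/3 ↦ 1/3  <
p1 = 2/3, p3 = 1 ↦ 2/3  <
p1 = 1, p3 = 0 ↦ 0  <
p1 = 1, p3 = 1/3 ↦ 1/3  <
p1 = 1, p3 = 2/3 ↦ 2/3  <
p1 = 1, p3 = 1 ↦ 1  ≥
So 1 of the 16 assignments meets the threshold.

1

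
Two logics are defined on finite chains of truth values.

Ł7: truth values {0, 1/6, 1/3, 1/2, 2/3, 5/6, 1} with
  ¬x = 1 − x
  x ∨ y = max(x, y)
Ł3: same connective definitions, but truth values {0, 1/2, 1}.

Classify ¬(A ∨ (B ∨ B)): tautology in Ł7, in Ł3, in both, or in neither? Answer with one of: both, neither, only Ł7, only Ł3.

neither

In Ł7: at A = 0, B = 1/6 the value is 5/6 — not a tautology.
In Ł3: at A = 0, B = 1/2 the value is 1/2 — not a tautology.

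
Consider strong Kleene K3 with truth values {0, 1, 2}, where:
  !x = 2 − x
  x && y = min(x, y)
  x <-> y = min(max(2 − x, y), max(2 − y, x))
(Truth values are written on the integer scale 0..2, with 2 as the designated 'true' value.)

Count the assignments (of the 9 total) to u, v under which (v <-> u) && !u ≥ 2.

u = 0, v = 0 ↦ 2  ≥
u = 0, v = 1 ↦ 1  <
u = 0, v = 2 ↦ 0  <
u = 1, v = 0 ↦ 1  <
u = 1, v = 1 ↦ 1  <
u = 1, v = 2 ↦ 1  <
u = 2, v = 0 ↦ 0  <
u = 2, v = 1 ↦ 0  <
u = 2, v = 2 ↦ 0  <
So 1 of the 9 assignments meets the threshold.

1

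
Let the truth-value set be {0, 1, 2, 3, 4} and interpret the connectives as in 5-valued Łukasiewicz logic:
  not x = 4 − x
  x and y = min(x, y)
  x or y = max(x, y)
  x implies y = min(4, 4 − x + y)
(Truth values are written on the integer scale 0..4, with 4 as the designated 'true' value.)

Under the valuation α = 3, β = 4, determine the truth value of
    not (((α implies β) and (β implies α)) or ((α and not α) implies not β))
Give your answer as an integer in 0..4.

α implies β = 3 implies 4 = 4
β implies α = 4 implies 3 = 3
(α implies β) and (β implies α) = 4 and 3 = 3
not α = not 3 = 1
α and not α = 3 and 1 = 1
not β = not 4 = 0
(α and not α) implies not β = 1 implies 0 = 3
((α implies β) and (β implies α)) or ((α and not α) implies not β) = 3 or 3 = 3
not (((α implies β) and (β implies α)) or ((α and not α) implies not β)) = not 3 = 1

1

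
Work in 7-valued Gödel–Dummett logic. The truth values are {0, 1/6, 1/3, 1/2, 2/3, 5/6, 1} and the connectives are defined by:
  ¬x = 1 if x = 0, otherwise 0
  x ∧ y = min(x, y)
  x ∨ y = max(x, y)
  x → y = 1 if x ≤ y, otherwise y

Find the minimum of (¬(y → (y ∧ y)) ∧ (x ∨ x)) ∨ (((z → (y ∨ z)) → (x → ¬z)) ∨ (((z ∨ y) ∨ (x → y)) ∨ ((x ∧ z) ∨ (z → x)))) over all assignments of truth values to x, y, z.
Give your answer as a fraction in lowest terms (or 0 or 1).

Take x = 1/6, y = 0, z = 1/3:
y ∧ y = 0 ∧ 0 = 0
y → (y ∧ y) = 0 → 0 = 1
¬(y → (y ∧ y)) = ¬1 = 0
x ∨ x = 1/6 ∨ 1/6 = 1/6
¬(y → (y ∧ y)) ∧ (x ∨ x) = 0 ∧ 1/6 = 0
y ∨ z = 0 ∨ 1/3 = 1/3
z → (y ∨ z) = 1/3 → 1/3 = 1
¬z = ¬1/3 = 0
x → ¬z = 1/6 → 0 = 0
(z → (y ∨ z)) → (x → ¬z) = 1 → 0 = 0
z ∨ y = 1/3 ∨ 0 = 1/3
x → y = 1/6 → 0 = 0
(z ∨ y) ∨ (x → y) = 1/3 ∨ 0 = 1/3
x ∧ z = 1/6 ∧ 1/3 = 1/6
z → x = 1/3 → 1/6 = 1/6
(x ∧ z) ∨ (z → x) = 1/6 ∨ 1/6 = 1/6
((z ∨ y) ∨ (x → y)) ∨ ((x ∧ z) ∨ (z → x)) = 1/3 ∨ 1/6 = 1/3
((z → (y ∨ z)) → (x → ¬z)) ∨ (((z ∨ y) ∨ (x → y)) ∨ ((x ∧ z) ∨ (z → x))) = 0 ∨ 1/3 = 1/3
(¬(y → (y ∧ y)) ∧ (x ∨ x)) ∨ (((z → (y ∨ z)) → (x → ¬z)) ∨ (((z ∨ y) ∨ (x → y)) ∨ ((x ∧ z) ∨ (z → x)))) = 0 ∨ 1/3 = 1/3
No assignment yields a value below 1/3, so this is the minimum.

1/3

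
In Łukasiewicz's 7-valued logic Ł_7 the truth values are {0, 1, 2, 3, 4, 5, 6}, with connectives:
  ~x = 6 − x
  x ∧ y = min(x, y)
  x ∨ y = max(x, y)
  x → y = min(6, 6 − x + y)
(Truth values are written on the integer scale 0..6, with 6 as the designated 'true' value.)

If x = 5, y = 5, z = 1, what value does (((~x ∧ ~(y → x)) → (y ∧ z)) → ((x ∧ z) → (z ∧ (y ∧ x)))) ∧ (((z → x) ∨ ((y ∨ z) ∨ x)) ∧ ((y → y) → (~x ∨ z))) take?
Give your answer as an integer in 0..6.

~x = ~5 = 1
y → x = 5 → 5 = 6
~(y → x) = ~6 = 0
~x ∧ ~(y → x) = 1 ∧ 0 = 0
y ∧ z = 5 ∧ 1 = 1
(~x ∧ ~(y → x)) → (y ∧ z) = 0 → 1 = 6
x ∧ z = 5 ∧ 1 = 1
y ∧ x = 5 ∧ 5 = 5
z ∧ (y ∧ x) = 1 ∧ 5 = 1
(x ∧ z) → (z ∧ (y ∧ x)) = 1 → 1 = 6
((~x ∧ ~(y → x)) → (y ∧ z)) → ((x ∧ z) → (z ∧ (y ∧ x))) = 6 → 6 = 6
z → x = 1 → 5 = 6
y ∨ z = 5 ∨ 1 = 5
(y ∨ z) ∨ x = 5 ∨ 5 = 5
(z → x) ∨ ((y ∨ z) ∨ x) = 6 ∨ 5 = 6
y → y = 5 → 5 = 6
~x = ~5 = 1
~x ∨ z = 1 ∨ 1 = 1
(y → y) → (~x ∨ z) = 6 → 1 = 1
((z → x) ∨ ((y ∨ z) ∨ x)) ∧ ((y → y) → (~x ∨ z)) = 6 ∧ 1 = 1
(((~x ∧ ~(y → x)) → (y ∧ z)) → ((x ∧ z) → (z ∧ (y ∧ x)))) ∧ (((z → x) ∨ ((y ∨ z) ∨ x)) ∧ ((y → y) → (~x ∨ z))) = 6 ∧ 1 = 1

1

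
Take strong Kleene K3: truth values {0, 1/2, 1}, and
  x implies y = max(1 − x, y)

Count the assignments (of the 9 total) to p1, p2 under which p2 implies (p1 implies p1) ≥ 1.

p1 = 0, p2 = 0 ↦ 1  ≥
p1 = 0, p2 = 1/2 ↦ 1  ≥
p1 = 0, p2 = 1 ↦ 1  ≥
p1 = 1/2, p2 = 0 ↦ 1  ≥
p1 = 1/2, p2 = 1/2 ↦ 1/2  <
p1 = 1/2, p2 = 1 ↦ 1/2  <
p1 = 1, p2 = 0 ↦ 1  ≥
p1 = 1, p2 = 1/2 ↦ 1  ≥
p1 = 1, p2 = 1 ↦ 1  ≥
So 7 of the 9 assignments meet the threshold.

7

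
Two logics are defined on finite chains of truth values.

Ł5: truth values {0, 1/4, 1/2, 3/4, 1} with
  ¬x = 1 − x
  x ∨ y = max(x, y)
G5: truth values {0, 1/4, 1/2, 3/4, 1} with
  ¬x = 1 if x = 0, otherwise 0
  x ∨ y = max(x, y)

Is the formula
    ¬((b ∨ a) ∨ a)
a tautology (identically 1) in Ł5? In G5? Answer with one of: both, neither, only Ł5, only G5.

In Ł5: at a = 0, b = 1/4 the value is 3/4 — not a tautology.
In G5: at a = 0, b = 1/4 the value is 0 — not a tautology.

neither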